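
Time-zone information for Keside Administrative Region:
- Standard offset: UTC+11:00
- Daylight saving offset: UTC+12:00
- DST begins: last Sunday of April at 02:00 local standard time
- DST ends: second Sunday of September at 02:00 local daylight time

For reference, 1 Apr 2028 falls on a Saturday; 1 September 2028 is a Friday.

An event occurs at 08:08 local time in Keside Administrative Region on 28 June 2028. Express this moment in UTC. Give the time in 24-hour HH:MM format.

1 April 2028 is a Saturday, so Sundays fall on 2, 9, 16, 23, 30; the last is April 30.
1 September 2028 is a Friday, so the first Sunday is September 3 and the second is September 10.
28 June 2028 falls between 30 April and 10 September, so daylight saving is in effect and Keside Administrative Region is at UTC+12:00.
08:08 local − 12h = 20:08 UTC (rolling into the previous day, 27 June 2028).

20:08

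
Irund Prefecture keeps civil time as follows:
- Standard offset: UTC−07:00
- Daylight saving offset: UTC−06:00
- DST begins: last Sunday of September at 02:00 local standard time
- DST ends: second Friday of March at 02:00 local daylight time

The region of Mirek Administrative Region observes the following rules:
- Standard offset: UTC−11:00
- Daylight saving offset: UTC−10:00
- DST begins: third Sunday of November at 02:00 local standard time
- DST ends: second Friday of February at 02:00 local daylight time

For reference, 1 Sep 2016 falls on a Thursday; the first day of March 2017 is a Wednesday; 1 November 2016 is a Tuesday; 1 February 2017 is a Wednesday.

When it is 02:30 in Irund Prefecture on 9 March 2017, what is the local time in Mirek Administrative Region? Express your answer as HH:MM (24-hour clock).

21:30

1 September 2016 is a Thursday, so Sundays fall on 4, 11, 18, 25; the last is September 25.
1 March 2017 is a Wednesday, so the first Friday is March 3 and the second is March 10.
9 March 2017 falls between 25 September 2016 and 10 March 2017, so daylight saving is in effect and Irund Prefecture is at UTC−06:00.
02:30 Irund Prefecture + 6h = 08:30 UTC.
1 November 2016 is a Tuesday, so the first Sunday is November 6 and the third is November 20.
1 February 2017 is a Wednesday, so the first Friday is February 3 and the second is February 10.
At the standard offset (UTC−11:00), 08:30 UTC − 11h = 21:30 Mirek Administrative Region standard time (rolling into the previous day, 8 March 2017).
The standard-time date in Mirek Administrative Region, 8 March 2017, does not fall between 20 November 2016 and 10 February 2017, so daylight saving is not in effect and Mirek Administrative Region is at UTC−11:00.
08:30 UTC − 11h = 21:30 Mirek Administrative Region (rolling into the previous day, 8 March 2017).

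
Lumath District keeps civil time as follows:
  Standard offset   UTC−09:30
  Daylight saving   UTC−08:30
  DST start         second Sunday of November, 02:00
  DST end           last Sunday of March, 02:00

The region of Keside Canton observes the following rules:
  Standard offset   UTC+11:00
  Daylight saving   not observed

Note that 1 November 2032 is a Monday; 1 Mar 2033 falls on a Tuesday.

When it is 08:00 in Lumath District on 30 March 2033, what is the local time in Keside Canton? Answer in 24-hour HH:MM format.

1 November 2032 is a Monday, so the first Sunday is November 7 and the second is November 14.
1 March 2033 is a Tuesday, so Sundays fall on 6, 13, 20, 27; the last is March 27.
Daylight saving runs 14 November 2032 – 27 March 2033; 30 March 2033 is outside that window, so Lumath District is on standard time at UTC−09:30.
08:00 Lumath District + 9h30m = 17:30 UTC.
Keside Canton has no daylight saving, so its offset is UTC+11:00 year-round.
17:30 UTC + 11h = 04:30 Keside Canton (rolling into the next day, 31 March 2033).

04:30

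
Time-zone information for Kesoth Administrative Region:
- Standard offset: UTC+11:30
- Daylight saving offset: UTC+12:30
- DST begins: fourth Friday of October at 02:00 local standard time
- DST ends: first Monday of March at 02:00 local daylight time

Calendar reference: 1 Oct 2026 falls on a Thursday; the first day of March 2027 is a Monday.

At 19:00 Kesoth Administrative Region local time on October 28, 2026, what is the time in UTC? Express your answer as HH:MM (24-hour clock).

06:30

1 October 2026 is a Thursday, so the first Friday is October 2 and the fourth is October 23.
1 March 2027 is a Monday, so the first Monday is March 1.
October 28, 2026 lies within the daylight-saving period (23 October 2026 – 1 March 2027), so Kesoth Administrative Region is on daylight time, UTC+12:30.
19:00 local − 12h30m = 06:30 UTC.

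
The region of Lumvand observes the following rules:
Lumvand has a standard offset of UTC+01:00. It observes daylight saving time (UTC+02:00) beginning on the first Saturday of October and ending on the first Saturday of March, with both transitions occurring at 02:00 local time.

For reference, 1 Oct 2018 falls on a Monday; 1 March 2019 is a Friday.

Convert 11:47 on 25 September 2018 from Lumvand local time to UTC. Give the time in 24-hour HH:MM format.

1 October 2018 is a Monday, so the first Saturday is October 6.
1 March 2019 is a Friday, so the first Saturday is March 2.
25 September 2018 is outside the daylight-saving period (6 October 2018 – 2 March 2019), so Lumvand is on standard time, UTC+01:00.
11:47 local − 1h = 10:47 UTC.

10:47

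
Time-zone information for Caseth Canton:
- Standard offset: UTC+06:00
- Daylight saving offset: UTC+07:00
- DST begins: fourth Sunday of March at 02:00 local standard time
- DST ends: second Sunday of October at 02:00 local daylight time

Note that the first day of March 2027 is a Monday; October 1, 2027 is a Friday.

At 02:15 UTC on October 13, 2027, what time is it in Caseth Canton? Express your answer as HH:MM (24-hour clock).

08:15

1 March 2027 is a Monday, so the first Sunday is March 7 and the fourth is March 28.
1 October 2027 is a Friday, so the first Sunday is October 3 and the second is October 10.
At the standard offset (UTC+06:00), 02:15 UTC + 6h = 08:15 Caseth Canton standard time.
The standard-time date in Caseth Canton, October 13, 2027, is outside the daylight-saving period (28 March – 10 October), so Caseth Canton is on standard time, UTC+06:00.
02:15 UTC + 6h = 08:15 local.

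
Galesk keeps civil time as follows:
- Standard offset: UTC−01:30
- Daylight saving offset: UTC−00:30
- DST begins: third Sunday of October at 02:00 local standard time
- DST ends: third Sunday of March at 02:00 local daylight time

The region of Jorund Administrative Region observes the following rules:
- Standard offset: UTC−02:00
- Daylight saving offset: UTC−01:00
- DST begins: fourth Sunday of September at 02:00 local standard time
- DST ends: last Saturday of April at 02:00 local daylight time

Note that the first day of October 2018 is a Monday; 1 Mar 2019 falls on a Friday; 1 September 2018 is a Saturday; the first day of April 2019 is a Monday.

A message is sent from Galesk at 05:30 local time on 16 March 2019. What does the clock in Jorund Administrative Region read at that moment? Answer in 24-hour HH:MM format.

1 October 2018 is a Monday, so the first Sunday is October 7 and the third is October 21.
1 March 2019 is a Friday, so the first Sunday is March 3 and the third is March 17.
16 March 2019 falls between 21 October 2018 and 17 March 2019, so daylight saving is in effect and Galesk is at UTC−00:30.
05:30 Galesk + 0h30m = 06:00 UTC.
1 September 2018 is a Saturday, so the first Sunday is September 2 and the fourth is September 23.
1 April 2019 is a Monday, so Saturdays fall on 6, 13, 20, 27; the last is April 27.
At the standard offset (UTC−02:00), 06:00 UTC − 2h = 04:00 Jorund Administrative Region standard time.
The standard-time date in Jorund Administrative Region, 16 March 2019, lies within the daylight-saving period (23 September 2018 – 27 April 2019), so Jorund Administrative Region is on daylight time, UTC−01:00.
06:00 UTC − 1h = 05:00 Jorund Administrative Region.

05:00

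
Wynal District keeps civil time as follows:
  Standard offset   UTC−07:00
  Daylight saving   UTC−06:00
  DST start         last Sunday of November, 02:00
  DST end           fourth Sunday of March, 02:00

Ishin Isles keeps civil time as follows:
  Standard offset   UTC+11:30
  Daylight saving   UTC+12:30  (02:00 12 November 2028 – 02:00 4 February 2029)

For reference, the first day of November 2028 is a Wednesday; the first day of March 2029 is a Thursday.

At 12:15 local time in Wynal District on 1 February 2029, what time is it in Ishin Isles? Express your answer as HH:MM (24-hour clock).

06:45

1 November 2028 is a Wednesday, so Sundays fall on 5, 12, 19, 26; the last is November 26.
1 March 2029 is a Thursday, so the first Sunday is March 4 and the fourth is March 25.
Daylight saving runs 26 November 2028 – 25 March 2029; 1 February 2029 is inside that window, so Wynal District is at UTC−06:00.
12:15 Wynal District + 6h = 18:15 UTC.
At the standard offset (UTC+11:30), 18:15 UTC + 11h30m = 05:45 Ishin Isles standard time (rolling into the next day, 2 February 2029).
The standard-time date in Ishin Isles, 2 February 2029, falls between 12 November 2028 and 4 February 2029, so daylight saving is in effect and Ishin Isles is at UTC+12:30.
18:15 UTC + 12h30m = 06:45 Ishin Isles (rolling into the next day, 2 February 2029).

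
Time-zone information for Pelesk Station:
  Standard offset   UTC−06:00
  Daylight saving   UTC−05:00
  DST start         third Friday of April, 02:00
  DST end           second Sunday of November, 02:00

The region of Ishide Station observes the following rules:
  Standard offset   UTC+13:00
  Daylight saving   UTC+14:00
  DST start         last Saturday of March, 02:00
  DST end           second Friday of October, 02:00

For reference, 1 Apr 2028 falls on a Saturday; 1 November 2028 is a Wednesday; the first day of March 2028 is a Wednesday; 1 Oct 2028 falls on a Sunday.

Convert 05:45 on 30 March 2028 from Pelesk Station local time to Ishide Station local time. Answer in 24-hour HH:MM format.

1 April 2028 is a Saturday, so the first Friday is April 7 and the third is April 21.
1 November 2028 is a Wednesday, so the first Sunday is November 5 and the second is November 12.
30 March 2028 does not fall between 21 April and 12 November, so daylight saving is not in effect and Pelesk Station is at UTC−06:00.
05:45 Pelesk Station + 6h = 11:45 UTC.
1 March 2028 is a Wednesday, so Saturdays fall on 4, 11, 18, 25; the last is March 25.
1 October 2028 is a Sunday, so the first Friday is October 6 and the second is October 13.
At the standard offset (UTC+13:00), 11:45 UTC + 13h = 00:45 Ishide Station standard time (rolling into the next day, 31 March 2028).
The standard-time date in Ishide Station, 31 March 2028, lies within the daylight-saving period (25 March – 13 October), so Ishide Station is on daylight time, UTC+14:00.
11:45 UTC + 14h = 01:45 Ishide Station (rolling into the next day, 31 March 2028).

01:45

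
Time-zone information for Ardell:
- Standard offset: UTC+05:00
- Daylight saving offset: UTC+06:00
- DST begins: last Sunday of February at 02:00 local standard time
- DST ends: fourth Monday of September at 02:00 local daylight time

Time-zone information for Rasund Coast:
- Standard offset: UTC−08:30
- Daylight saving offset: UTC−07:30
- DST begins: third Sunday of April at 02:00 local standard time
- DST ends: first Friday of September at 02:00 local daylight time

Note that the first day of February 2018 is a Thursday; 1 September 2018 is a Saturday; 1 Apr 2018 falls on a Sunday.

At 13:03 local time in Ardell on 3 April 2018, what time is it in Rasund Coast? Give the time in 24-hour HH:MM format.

1 February 2018 is a Thursday, so Sundays fall on 4, 11, 18, 25; the last is February 25.
1 September 2018 is a Saturday, so the first Monday is September 3 and the fourth is September 24.
3 April 2018 falls between 25 February and 24 September, so daylight saving is in effect and Ardell is at UTC+06:00.
13:03 Ardell − 6h = 07:03 UTC.
1 April 2018 is a Sunday, so the first Sunday is April 1 and the third is April 15.
1 September 2018 is a Saturday, so the first Friday is September 7.
At the standard offset (UTC−08:30), 07:03 UTC − 8h30m = 22:33 Rasund Coast standard time (rolling into the previous day, 2 April 2018).
The standard-time date in Rasund Coast, 2 April 2018, does not fall between 15 April and 7 September, so daylight saving is not in effect and Rasund Coast is at UTC−08:30.
07:03 UTC − 8h30m = 22:33 Rasund Coast (rolling into the previous day, 2 April 2018).

22:33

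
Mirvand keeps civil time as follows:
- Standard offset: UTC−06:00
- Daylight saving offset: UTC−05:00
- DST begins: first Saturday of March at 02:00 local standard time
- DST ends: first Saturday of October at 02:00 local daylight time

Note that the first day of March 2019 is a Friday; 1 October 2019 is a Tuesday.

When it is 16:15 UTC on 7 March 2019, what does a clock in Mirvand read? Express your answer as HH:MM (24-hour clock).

1 March 2019 is a Friday, so the first Saturday is March 2.
1 October 2019 is a Tuesday, so the first Saturday is October 5.
At the standard offset (UTC−06:00), 16:15 UTC − 6h = 10:15 Mirvand standard time.
Daylight saving runs 2 March – 5 October; the standard-time date in Mirvand, 7 March 2019, is inside that window, so Mirvand is at UTC−05:00.
16:15 UTC − 5h = 11:15 local.

11:15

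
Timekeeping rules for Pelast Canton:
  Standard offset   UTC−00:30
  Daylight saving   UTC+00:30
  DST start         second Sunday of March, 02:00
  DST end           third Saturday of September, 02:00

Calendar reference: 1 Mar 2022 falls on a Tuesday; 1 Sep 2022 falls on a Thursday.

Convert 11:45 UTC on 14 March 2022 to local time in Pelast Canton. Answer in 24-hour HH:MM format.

12:15

1 March 2022 is a Tuesday, so the first Sunday is March 6 and the second is March 13.
1 September 2022 is a Thursday, so the first Saturday is September 3 and the third is September 17.
At the standard offset (UTC−00:30), 11:45 UTC − 0h30m = 11:15 Pelast Canton standard time.
The standard-time date in Pelast Canton, 14 March 2022, falls between 13 March and 17 September, so daylight saving is in effect and Pelast Canton is at UTC+00:30.
11:45 UTC + 0h30m = 12:15 local.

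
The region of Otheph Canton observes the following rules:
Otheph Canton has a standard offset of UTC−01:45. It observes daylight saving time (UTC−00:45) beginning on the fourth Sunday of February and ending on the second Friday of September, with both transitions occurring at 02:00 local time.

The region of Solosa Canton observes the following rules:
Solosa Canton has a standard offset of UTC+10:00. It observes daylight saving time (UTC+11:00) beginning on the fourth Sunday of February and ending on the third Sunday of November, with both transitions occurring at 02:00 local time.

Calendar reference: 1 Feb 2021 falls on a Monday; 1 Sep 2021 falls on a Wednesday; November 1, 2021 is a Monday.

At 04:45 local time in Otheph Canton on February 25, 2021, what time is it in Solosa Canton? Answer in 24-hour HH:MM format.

1 February 2021 is a Monday, so the first Sunday is February 7 and the fourth is February 28.
1 September 2021 is a Wednesday, so the first Friday is September 3 and the second is September 10.
February 25, 2021 does not fall between 28 February and 10 September, so daylight saving is not in effect and Otheph Canton is at UTC−01:45.
04:45 Otheph Canton + 1h45m = 06:30 UTC.
1 February 2021 is a Monday, so the first Sunday is February 7 and the fourth is February 28.
1 November 2021 is a Monday, so the first Sunday is November 7 and the third is November 21.
At the standard offset (UTC+10:00), 06:30 UTC + 10h = 16:30 Solosa Canton standard time.
Daylight saving runs 28 February – 21 November; the standard-time date in Solosa Canton, February 25, 2021, is outside that window, so Solosa Canton is on standard time at UTC+10:00.
06:30 UTC + 10h = 16:30 Solosa Canton.

16:30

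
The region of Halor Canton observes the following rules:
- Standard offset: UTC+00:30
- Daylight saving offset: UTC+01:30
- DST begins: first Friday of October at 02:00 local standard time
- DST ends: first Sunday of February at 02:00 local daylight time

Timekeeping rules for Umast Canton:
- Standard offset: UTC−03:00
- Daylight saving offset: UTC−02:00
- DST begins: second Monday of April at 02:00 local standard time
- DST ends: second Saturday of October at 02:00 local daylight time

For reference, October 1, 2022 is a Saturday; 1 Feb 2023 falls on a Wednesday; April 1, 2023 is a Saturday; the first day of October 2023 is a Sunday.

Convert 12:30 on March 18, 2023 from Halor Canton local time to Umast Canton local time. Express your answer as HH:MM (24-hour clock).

09:00

1 October 2022 is a Saturday, so the first Friday is October 7.
1 February 2023 is a Wednesday, so the first Sunday is February 5.
March 18, 2023 does not fall between 7 October 2022 and 5 February 2023, so daylight saving is not in effect and Halor Canton is at UTC+00:30.
12:30 Halor Canton − 0h30m = 12:00 UTC.
1 April 2023 is a Saturday, so the first Monday is April 3 and the second is April 10.
1 October 2023 is a Sunday, so the first Saturday is October 7 and the second is October 14.
At the standard offset (UTC−03:00), 12:00 UTC − 3h = 09:00 Umast Canton standard time.
The standard-time date in Umast Canton, March 18, 2023, does not fall between 10 April and 14 October, so daylight saving is not in effect and Umast Canton is at UTC−03:00.
12:00 UTC − 3h = 09:00 Umast Canton.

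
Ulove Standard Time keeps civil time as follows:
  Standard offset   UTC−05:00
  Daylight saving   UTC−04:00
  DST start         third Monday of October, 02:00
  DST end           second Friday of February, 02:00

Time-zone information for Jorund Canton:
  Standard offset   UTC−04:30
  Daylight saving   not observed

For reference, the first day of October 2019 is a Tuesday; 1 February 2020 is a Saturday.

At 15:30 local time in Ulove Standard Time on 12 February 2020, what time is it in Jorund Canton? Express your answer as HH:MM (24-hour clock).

15:00

1 October 2019 is a Tuesday, so the first Monday is October 7 and the third is October 21.
1 February 2020 is a Saturday, so the first Friday is February 7 and the second is February 14.
12 February 2020 lies within the daylight-saving period (21 October 2019 – 14 February 2020), so Ulove Standard Time is on daylight time, UTC−04:00.
15:30 Ulove Standard Time + 4h = 19:30 UTC.
Jorund Canton stays on UTC−04:30 all year.
19:30 UTC − 4h30m = 15:00 Jorund Canton.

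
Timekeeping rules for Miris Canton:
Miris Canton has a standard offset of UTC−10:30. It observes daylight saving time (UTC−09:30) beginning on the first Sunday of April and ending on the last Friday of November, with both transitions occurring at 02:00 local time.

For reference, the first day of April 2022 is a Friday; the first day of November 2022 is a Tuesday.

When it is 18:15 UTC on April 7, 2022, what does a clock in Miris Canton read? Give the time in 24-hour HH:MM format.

08:45

1 April 2022 is a Friday, so the first Sunday is April 3.
1 November 2022 is a Tuesday, so Fridays fall on 4, 11, 18, 25; the last is November 25.
At the standard offset (UTC−10:30), 18:15 UTC − 10h30m = 07:45 Miris Canton standard time.
The standard-time date in Miris Canton, April 7, 2022, falls between 3 April and 25 November, so daylight saving is in effect and Miris Canton is at UTC−09:30.
18:15 UTC − 9h30m = 08:45 local.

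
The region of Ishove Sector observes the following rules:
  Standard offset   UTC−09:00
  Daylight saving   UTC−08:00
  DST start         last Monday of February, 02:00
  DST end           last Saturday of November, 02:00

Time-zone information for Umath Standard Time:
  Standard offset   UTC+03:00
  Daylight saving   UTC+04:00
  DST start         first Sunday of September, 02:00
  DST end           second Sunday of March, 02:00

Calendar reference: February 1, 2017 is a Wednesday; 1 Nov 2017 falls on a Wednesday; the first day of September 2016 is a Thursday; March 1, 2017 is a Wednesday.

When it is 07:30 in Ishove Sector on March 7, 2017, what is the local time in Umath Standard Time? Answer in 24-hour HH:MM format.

19:30

1 February 2017 is a Wednesday, so Mondays fall on 6, 13, 20, 27; the last is February 27.
1 November 2017 is a Wednesday, so Saturdays fall on 4, 11, 18, 25; the last is November 25.
March 7, 2017 lies within the daylight-saving period (27 February – 25 November), so Ishove Sector is on daylight time, UTC−08:00.
07:30 Ishove Sector + 8h = 15:30 UTC.
1 September 2016 is a Thursday, so the first Sunday is September 4.
1 March 2017 is a Wednesday, so the first Sunday is March 5 and the second is March 12.
At the standard offset (UTC+03:00), 15:30 UTC + 3h = 18:30 Umath Standard Time standard time.
The standard-time date in Umath Standard Time, March 7, 2017, lies within the daylight-saving period (4 September 2016 – 12 March 2017), so Umath Standard Time is on daylight time, UTC+04:00.
15:30 UTC + 4h = 19:30 Umath Standard Time.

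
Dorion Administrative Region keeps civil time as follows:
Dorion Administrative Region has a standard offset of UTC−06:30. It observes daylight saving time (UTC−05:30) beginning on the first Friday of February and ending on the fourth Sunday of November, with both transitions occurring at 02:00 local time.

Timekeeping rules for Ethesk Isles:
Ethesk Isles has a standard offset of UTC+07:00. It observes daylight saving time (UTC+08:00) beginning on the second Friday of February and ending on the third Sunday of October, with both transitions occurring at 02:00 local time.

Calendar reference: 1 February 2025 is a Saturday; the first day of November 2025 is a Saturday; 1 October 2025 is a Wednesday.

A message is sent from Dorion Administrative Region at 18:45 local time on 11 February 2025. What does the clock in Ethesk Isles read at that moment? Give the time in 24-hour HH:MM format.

1 February 2025 is a Saturday, so the first Friday is February 7.
1 November 2025 is a Saturday, so the first Sunday is November 2 and the fourth is November 23.
11 February 2025 falls between 7 February and 23 November, so daylight saving is in effect and Dorion Administrative Region is at UTC−05:30.
18:45 Dorion Administrative Region + 5h30m = 00:15 UTC (rolling into the next day, 12 February 2025).
1 February 2025 is a Saturday, so the first Friday is February 7 and the second is February 14.
1 October 2025 is a Wednesday, so the first Sunday is October 5 and the third is October 19.
At the standard offset (UTC+07:00), 00:15 UTC + 7h = 07:15 Ethesk Isles standard time.
The standard-time date in Ethesk Isles, 12 February 2025, does not fall between 14 February and 19 October, so daylight saving is not in effect and Ethesk Isles is at UTC+07:00.
00:15 UTC + 7h = 07:15 Ethesk Isles.

07:15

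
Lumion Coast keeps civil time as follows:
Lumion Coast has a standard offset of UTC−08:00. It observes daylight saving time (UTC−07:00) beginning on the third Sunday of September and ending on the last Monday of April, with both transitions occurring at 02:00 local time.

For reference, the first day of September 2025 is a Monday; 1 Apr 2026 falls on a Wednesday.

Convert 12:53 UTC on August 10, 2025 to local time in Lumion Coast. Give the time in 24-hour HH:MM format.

04:53

1 September 2025 is a Monday, so the first Sunday is September 7 and the third is September 21.
1 April 2026 is a Wednesday, so Mondays fall on 6, 13, 20, 27; the last is April 27.
At the standard offset (UTC−08:00), 12:53 UTC − 8h = 04:53 Lumion Coast standard time.
The standard-time date in Lumion Coast, August 10, 2025, does not fall between 21 September 2025 and 27 April 2026, so daylight saving is not in effect and Lumion Coast is at UTC−08:00.
12:53 UTC − 8h = 04:53 local.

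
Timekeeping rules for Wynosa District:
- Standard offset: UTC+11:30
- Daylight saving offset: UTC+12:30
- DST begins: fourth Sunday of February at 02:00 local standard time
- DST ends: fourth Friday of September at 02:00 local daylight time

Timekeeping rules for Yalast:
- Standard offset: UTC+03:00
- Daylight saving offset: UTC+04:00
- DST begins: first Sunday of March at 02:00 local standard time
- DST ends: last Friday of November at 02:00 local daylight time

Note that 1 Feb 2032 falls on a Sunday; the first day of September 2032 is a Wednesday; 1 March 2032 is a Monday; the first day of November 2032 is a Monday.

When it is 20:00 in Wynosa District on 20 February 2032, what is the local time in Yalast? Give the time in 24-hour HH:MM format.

11:30

1 February 2032 is a Sunday, so the first Sunday is February 1 and the fourth is February 22.
1 September 2032 is a Wednesday, so the first Friday is September 3 and the fourth is September 24.
20 February 2032 is outside the daylight-saving period (22 February – 24 September), so Wynosa District is on standard time, UTC+11:30.
20:00 Wynosa District − 11h30m = 08:30 UTC.
1 March 2032 is a Monday, so the first Sunday is March 7.
1 November 2032 is a Monday, so Fridays fall on 5, 12, 19, 26; the last is November 26.
At the standard offset (UTC+03:00), 08:30 UTC + 3h = 11:30 Yalast standard time.
Daylight saving runs 7 March – 26 November; the standard-time date in Yalast, 20 February 2032, is outside that window, so Yalast is on standard time at UTC+03:00.
08:30 UTC + 3h = 11:30 Yalast.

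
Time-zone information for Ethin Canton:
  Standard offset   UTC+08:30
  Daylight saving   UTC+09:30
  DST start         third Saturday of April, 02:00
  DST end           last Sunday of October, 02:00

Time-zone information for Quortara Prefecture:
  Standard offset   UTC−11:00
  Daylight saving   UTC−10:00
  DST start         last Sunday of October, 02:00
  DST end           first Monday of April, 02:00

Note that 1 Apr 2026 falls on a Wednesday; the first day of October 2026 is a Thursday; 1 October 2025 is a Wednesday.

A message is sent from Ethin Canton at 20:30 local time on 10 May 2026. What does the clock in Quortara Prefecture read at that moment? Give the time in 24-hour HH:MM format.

1 April 2026 is a Wednesday, so the first Saturday is April 4 and the third is April 18.
1 October 2026 is a Thursday, so Sundays fall on 4, 11, 18, 25; the last is October 25.
Daylight saving runs 18 April – 25 October; 10 May 2026 is inside that window, so Ethin Canton is at UTC+09:30.
20:30 Ethin Canton − 9h30m = 11:00 UTC.
1 October 2025 is a Wednesday, so Sundays fall on 5, 12, 19, 26; the last is October 26.
1 April 2026 is a Wednesday, so the first Monday is April 6.
At the standard offset (UTC−11:00), 11:00 UTC − 11h = 00:00 Quortara Prefecture standard time.
The standard-time date in Quortara Prefecture, 10 May 2026, is outside the daylight-saving period (26 October 2025 – 6 April 2026), so Quortara Prefecture is on standard time, UTC−11:00.
11:00 UTC − 11h = 00:00 Quortara Prefecture.

00:00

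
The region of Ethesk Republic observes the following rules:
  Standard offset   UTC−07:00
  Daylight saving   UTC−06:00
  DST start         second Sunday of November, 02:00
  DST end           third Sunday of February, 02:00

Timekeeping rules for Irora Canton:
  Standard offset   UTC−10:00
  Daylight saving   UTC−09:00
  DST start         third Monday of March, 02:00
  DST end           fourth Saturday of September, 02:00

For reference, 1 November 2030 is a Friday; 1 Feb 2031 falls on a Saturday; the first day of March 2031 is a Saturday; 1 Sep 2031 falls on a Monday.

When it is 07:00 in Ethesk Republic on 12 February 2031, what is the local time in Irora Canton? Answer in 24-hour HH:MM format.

03:00

1 November 2030 is a Friday, so the first Sunday is November 3 and the second is November 10.
1 February 2031 is a Saturday, so the first Sunday is February 2 and the third is February 16.
12 February 2031 lies within the daylight-saving period (10 November 2030 – 16 February 2031), so Ethesk Republic is on daylight time, UTC−06:00.
07:00 Ethesk Republic + 6h = 13:00 UTC.
1 March 2031 is a Saturday, so the first Monday is March 3 and the third is March 17.
1 September 2031 is a Monday, so the first Saturday is September 6 and the fourth is September 27.
At the standard offset (UTC−10:00), 13:00 UTC − 10h = 03:00 Irora Canton standard time.
The standard-time date in Irora Canton, 12 February 2031, does not fall between 17 March and 27 September, so daylight saving is not in effect and Irora Canton is at UTC−10:00.
13:00 UTC − 10h = 03:00 Irora Canton.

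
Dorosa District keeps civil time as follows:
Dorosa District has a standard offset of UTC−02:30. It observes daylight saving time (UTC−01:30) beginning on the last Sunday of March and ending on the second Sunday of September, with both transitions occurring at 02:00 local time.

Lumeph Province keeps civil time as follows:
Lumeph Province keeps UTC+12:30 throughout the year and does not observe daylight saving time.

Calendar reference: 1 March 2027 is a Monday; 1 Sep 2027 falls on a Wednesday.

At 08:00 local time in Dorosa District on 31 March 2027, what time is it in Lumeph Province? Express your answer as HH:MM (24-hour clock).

1 March 2027 is a Monday, so Sundays fall on 7, 14, 21, 28; the last is March 28.
1 September 2027 is a Wednesday, so the first Sunday is September 5 and the second is September 12.
Daylight saving runs 28 March – 12 September; 31 March 2027 is inside that window, so Dorosa District is at UTC−01:30.
08:00 Dorosa District + 1h30m = 09:30 UTC.
Lumeph Province has no daylight saving, so its offset is UTC+12:30 year-round.
09:30 UTC + 12h30m = 22:00 Lumeph Province.

22:00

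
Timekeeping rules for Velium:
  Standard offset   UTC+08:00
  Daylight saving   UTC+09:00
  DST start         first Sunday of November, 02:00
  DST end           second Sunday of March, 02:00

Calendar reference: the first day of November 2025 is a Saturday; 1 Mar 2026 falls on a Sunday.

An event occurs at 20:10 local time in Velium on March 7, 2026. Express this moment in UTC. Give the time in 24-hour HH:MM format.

11:10

1 November 2025 is a Saturday, so the first Sunday is November 2.
1 March 2026 is a Sunday, so the first Sunday is March 1 and the second is March 8.
Daylight saving runs 2 November 2025 – 8 March 2026; March 7, 2026 is inside that window, so Velium is at UTC+09:00.
20:10 local − 9h = 11:10 UTC.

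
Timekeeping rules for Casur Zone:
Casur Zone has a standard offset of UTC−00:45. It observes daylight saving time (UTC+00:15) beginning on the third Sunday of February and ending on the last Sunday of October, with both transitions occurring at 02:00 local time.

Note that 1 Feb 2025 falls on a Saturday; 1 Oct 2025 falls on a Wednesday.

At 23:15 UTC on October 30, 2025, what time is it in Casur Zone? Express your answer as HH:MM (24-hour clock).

1 February 2025 is a Saturday, so the first Sunday is February 2 and the third is February 16.
1 October 2025 is a Wednesday, so Sundays fall on 5, 12, 19, 26; the last is October 26.
At the standard offset (UTC−00:45), 23:15 UTC − 0h45m = 22:30 Casur Zone standard time.
The standard-time date in Casur Zone, October 30, 2025, does not fall between 16 February and 26 October, so daylight saving is not in effect and Casur Zone is at UTC−00:45.
23:15 UTC − 0h45m = 22:30 local.

22:30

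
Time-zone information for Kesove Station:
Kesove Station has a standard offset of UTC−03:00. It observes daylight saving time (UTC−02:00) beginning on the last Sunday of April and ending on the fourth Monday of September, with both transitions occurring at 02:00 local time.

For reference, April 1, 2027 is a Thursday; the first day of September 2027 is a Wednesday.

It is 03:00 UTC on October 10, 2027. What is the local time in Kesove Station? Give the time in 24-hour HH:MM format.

00:00

1 April 2027 is a Thursday, so Sundays fall on 4, 11, 18, 25; the last is April 25.
1 September 2027 is a Wednesday, so the first Monday is September 6 and the fourth is September 27.
At the standard offset (UTC−03:00), 03:00 UTC − 3h = 00:00 Kesove Station standard time.
The standard-time date in Kesove Station, October 10, 2027, is outside the daylight-saving period (25 April – 27 September), so Kesove Station is on standard time, UTC−03:00.
03:00 UTC − 3h = 00:00 local.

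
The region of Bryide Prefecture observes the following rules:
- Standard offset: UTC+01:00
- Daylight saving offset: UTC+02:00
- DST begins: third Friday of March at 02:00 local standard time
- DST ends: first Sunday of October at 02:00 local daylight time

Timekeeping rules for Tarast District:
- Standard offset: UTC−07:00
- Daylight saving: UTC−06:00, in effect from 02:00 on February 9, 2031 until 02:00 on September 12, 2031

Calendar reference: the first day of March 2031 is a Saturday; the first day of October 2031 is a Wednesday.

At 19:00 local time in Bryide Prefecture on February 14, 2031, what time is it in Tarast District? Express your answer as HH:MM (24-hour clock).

12:00

1 March 2031 is a Saturday, so the first Friday is March 7 and the third is March 21.
1 October 2031 is a Wednesday, so the first Sunday is October 5.
February 14, 2031 is outside the daylight-saving period (21 March – 5 October), so Bryide Prefecture is on standard time, UTC+01:00.
19:00 Bryide Prefecture − 1h = 18:00 UTC.
At the standard offset (UTC−07:00), 18:00 UTC − 7h = 11:00 Tarast District standard time.
The standard-time date in Tarast District, February 14, 2031, falls between 9 February and 12 September, so daylight saving is in effect and Tarast District is at UTC−06:00.
18:00 UTC − 6h = 12:00 Tarast District.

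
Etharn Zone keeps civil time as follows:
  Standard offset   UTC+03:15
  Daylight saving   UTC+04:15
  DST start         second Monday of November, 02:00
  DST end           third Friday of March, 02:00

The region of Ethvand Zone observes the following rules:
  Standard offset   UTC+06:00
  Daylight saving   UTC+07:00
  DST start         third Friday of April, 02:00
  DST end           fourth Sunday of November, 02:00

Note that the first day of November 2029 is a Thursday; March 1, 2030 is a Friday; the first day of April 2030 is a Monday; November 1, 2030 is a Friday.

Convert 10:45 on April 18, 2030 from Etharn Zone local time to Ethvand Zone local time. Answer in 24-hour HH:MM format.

13:30

1 November 2029 is a Thursday, so the first Monday is November 5 and the second is November 12.
1 March 2030 is a Friday, so the first Friday is March 1 and the third is March 15.
Daylight saving runs 12 November 2029 – 15 March 2030; April 18, 2030 is outside that window, so Etharn Zone is on standard time at UTC+03:15.
10:45 Etharn Zone − 3h15m = 07:30 UTC.
1 April 2030 is a Monday, so the first Friday is April 5 and the third is April 19.
1 November 2030 is a Friday, so the first Sunday is November 3 and the fourth is November 24.
At the standard offset (UTC+06:00), 07:30 UTC + 6h = 13:30 Ethvand Zone standard time.
Daylight saving runs 19 April – 24 November; the standard-time date in Ethvand Zone, April 18, 2030, is outside that window, so Ethvand Zone is on standard time at UTC+06:00.
07:30 UTC + 6h = 13:30 Ethvand Zone.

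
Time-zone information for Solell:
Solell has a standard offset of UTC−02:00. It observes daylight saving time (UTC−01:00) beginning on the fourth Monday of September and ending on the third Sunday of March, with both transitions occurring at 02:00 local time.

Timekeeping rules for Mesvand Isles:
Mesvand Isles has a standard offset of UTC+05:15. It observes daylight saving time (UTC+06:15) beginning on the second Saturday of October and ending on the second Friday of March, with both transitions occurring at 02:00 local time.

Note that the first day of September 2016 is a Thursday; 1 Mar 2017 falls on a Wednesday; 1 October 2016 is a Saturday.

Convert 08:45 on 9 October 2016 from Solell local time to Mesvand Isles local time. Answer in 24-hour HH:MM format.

16:00

1 September 2016 is a Thursday, so the first Monday is September 5 and the fourth is September 26.
1 March 2017 is a Wednesday, so the first Sunday is March 5 and the third is March 19.
9 October 2016 falls between 26 September 2016 and 19 March 2017, so daylight saving is in effect and Solell is at UTC−01:00.
08:45 Solell + 1h = 09:45 UTC.
1 October 2016 is a Saturday, so the first Saturday is October 1 and the second is October 8.
1 March 2017 is a Wednesday, so the first Friday is March 3 and the second is March 10.
At the standard offset (UTC+05:15), 09:45 UTC + 5h15m = 15:00 Mesvand Isles standard time.
The standard-time date in Mesvand Isles, 9 October 2016, falls between 8 October 2016 and 10 March 2017, so daylight saving is in effect and Mesvand Isles is at UTC+06:15.
09:45 UTC + 6h15m = 16:00 Mesvand Isles.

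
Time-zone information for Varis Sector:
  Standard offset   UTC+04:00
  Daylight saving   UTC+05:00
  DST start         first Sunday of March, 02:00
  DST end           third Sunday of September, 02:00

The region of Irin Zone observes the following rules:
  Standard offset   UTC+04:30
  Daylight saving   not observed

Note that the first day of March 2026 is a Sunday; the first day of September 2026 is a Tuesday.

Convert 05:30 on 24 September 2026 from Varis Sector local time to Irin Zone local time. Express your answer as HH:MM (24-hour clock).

06:00

1 March 2026 is a Sunday, so the first Sunday is March 1.
1 September 2026 is a Tuesday, so the first Sunday is September 6 and the third is September 20.
24 September 2026 is outside the daylight-saving period (1 March – 20 September), so Varis Sector is on standard time, UTC+04:00.
05:30 Varis Sector − 4h = 01:30 UTC.
Irin Zone stays on UTC+04:30 all year.
01:30 UTC + 4h30m = 06:00 Irin Zone.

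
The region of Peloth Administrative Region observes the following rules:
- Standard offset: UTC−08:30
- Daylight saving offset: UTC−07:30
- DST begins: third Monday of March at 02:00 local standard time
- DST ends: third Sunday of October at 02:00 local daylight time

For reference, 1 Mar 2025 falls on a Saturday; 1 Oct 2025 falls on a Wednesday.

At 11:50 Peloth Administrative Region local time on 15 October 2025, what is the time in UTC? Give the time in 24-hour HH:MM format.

19:20

1 March 2025 is a Saturday, so the first Monday is March 3 and the third is March 17.
1 October 2025 is a Wednesday, so the first Sunday is October 5 and the third is October 19.
Daylight saving runs 17 March – 19 October; 15 October 2025 is inside that window, so Peloth Administrative Region is at UTC−07:30.
11:50 local + 7h30m = 19:20 UTC.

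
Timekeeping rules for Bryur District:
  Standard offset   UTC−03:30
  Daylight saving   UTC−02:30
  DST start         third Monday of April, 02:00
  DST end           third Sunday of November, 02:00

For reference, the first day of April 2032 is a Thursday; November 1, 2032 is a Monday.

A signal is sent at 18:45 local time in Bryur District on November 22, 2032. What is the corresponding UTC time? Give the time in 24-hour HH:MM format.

22:15

1 April 2032 is a Thursday, so the first Monday is April 5 and the third is April 19.
1 November 2032 is a Monday, so the first Sunday is November 7 and the third is November 21.
Daylight saving runs 19 April – 21 November; November 22, 2032 is outside that window, so Bryur District is on standard time at UTC−03:30.
18:45 local + 3h30m = 22:15 UTC.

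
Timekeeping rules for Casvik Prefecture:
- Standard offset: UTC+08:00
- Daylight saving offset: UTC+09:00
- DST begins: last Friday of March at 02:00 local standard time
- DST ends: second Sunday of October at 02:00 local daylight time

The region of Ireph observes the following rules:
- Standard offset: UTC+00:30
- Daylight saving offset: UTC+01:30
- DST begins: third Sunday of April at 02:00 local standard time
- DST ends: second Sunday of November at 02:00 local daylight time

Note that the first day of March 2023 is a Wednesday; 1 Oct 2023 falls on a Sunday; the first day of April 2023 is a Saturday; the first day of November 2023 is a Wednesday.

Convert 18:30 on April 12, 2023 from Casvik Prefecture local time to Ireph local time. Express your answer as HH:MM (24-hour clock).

10:00

1 March 2023 is a Wednesday, so Fridays fall on 3, 10, 17, 24, 31; the last is March 31.
1 October 2023 is a Sunday, so the first Sunday is October 1 and the second is October 8.
April 12, 2023 falls between 31 March and 8 October, so daylight saving is in effect and Casvik Prefecture is at UTC+09:00.
18:30 Casvik Prefecture − 9h = 09:30 UTC.
1 April 2023 is a Saturday, so the first Sunday is April 2 and the third is April 16.
1 November 2023 is a Wednesday, so the first Sunday is November 5 and the second is November 12.
At the standard offset (UTC+00:30), 09:30 UTC + 0h30m = 10:00 Ireph standard time.
The standard-time date in Ireph, April 12, 2023, does not fall between 16 April and 12 November, so daylight saving is not in effect and Ireph is at UTC+00:30.
09:30 UTC + 0h30m = 10:00 Ireph.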